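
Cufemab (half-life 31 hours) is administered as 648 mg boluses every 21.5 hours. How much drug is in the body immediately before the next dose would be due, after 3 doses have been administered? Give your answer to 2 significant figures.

800 mg

The 3 doses were given 64.5, 43, 21.5 hours ago.
Total = 648·(1/2)^(64.5/31) + 648·(1/2)^(43/31) + 648·(1/2)^(21.5/31)
      = 153.19 + 247.75 + 400.68 ≈ 801.62 mg.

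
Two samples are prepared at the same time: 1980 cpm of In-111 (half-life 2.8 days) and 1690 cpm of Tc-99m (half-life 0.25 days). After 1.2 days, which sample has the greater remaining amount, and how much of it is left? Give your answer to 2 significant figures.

In-111, 1500 cpm

In-111: 1980 × (1/2)^0.42857 ≈ 1471.1 cpm.
Tc-99m: 1690 × (1/2)^4.8 ≈ 60.666 cpm.
In-111 has more remaining, at ≈ 1471.1 cpm.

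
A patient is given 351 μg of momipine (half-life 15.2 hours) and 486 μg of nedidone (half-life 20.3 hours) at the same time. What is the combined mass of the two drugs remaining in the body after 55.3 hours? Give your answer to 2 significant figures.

momipine: 351 × (1/2)^(55.3/15.2) = 351 × (1/2)^3.6382 ≈ 28.191 μg.
nedidone: 486 × (1/2)^(55.3/20.3) = 486 × (1/2)^2.7241 ≈ 73.551 μg.
Total = 28.191 + 73.551 ≈ 101.74 μg.

100 μg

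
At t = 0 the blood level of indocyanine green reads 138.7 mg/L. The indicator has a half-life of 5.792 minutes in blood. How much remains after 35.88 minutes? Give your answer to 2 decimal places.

1.89 mg/L

Number of half-lives: n = 35.88/5.792 ≈ 6.1948.
Remaining = 138.7 × (1/2)^6.1948 = 138.7 × 0.013652 ≈ 1.8935 mg/L.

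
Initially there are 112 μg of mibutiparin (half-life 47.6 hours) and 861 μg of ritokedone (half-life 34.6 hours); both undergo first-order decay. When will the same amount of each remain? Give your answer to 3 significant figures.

Set 112·(1/2)^(t/47.6) = 861·(1/2)^(t/34.6).
Taking log₂: log₂(112/861) = t·(1/47.6 − 1/34.6).
log₂(0.13008) = -2.9425; 1/47.6 − 1/34.6 = -0.0078933.
t = -2.9425 / -0.0078933 ≈ 372.78 hours.

373 hours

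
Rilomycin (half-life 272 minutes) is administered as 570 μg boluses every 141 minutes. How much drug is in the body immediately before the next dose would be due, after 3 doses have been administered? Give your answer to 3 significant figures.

870 μg

The 3 doses were given 423, 282, 141 minutes ago.
Total = 570·(1/2)^(423/272) + 570·(1/2)^(282/272) + 570·(1/2)^(141/272)
      = 193.97 + 277.83 + 397.95 ≈ 869.74 μg.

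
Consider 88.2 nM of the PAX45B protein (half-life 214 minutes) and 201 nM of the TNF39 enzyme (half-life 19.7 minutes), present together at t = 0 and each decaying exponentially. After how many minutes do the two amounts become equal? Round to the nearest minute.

Set 88.2·(1/2)^(t/214) = 201·(1/2)^(t/19.7).
Taking log₂: log₂(88.2/201) = t·(1/214 − 1/19.7).
log₂(0.43881) = -1.1883; 1/214 − 1/19.7 = -0.046089.
t = -1.1883 / -0.046089 ≈ 25.784 minutes.

26 minutes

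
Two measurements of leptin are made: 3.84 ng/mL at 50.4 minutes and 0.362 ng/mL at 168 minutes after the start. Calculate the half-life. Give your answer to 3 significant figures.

34.5 minutes

Over Δt = 168 − 50.4 = 117.6 minutes, the level fell by a factor of 3.84/0.362 ≈ 10.608.
n = log₂(10.608) ≈ 3.407 half-lives, so t½ = 117.6/3.407 ≈ 34.517 minutes.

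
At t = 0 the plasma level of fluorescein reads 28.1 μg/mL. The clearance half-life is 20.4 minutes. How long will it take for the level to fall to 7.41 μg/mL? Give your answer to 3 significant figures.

39.2 minutes

Fraction remaining = 7.41/28.1 ≈ 0.2637.
n = log₂(28.1/7.41) = ln(3.7922)/ln 2 ≈ 1.923 half-lives.
t = n × t½ = 1.923 × 20.4 ≈ 39.23 minutes.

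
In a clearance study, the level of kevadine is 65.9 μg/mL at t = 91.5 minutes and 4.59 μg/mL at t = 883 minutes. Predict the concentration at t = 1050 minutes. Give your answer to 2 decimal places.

Over Δt = 883 − 91.5 = 791.5 minutes, the level fell by a factor of 65.9/4.59 ≈ 14.357.
n = log₂(14.357) ≈ 3.8437 half-lives, so t½ = 791.5/3.8437 ≈ 205.92 minutes.
From t = 883 to t = 1050: 4.59 × (1/2)^((1050−883)/205.92) ≈ 2.6163 μg/mL.

2.62 μg/mL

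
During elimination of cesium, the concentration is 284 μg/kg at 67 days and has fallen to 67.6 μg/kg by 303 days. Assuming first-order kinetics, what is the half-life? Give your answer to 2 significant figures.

110 days

Over Δt = 303 − 67 = 236 days, the level fell by a factor of 284/67.6 ≈ 4.2012.
n = log₂(4.2012) ≈ 2.0708 half-lives, so t½ = 236/2.0708 ≈ 113.97 days.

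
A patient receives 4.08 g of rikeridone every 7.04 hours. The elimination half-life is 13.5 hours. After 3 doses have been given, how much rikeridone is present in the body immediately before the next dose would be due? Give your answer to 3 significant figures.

The 3 doses were given 21.12, 14.08, 7.04 hours ago.
Total = 4.08·(1/2)^(21.12/13.5) + 4.08·(1/2)^(14.08/13.5) + 4.08·(1/2)^(7.04/13.5)
      = 1.3795 + 1.9801 + 2.8424 ≈ 6.202 g.

6.20 g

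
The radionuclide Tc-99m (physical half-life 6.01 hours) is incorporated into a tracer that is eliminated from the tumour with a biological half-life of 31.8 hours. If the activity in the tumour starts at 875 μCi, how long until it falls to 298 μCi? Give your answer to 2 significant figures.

7.9 hours

1/t_eff = 1/t_phys + 1/t_biol = 1/6.01 + 1/31.8 = 0.19784 per hour.
t_eff = 6.01 × 31.8 / (6.01 + 31.8) ≈ 5.0547 hours.
n = log₂(875/298) ≈ 1.554; t = 1.554 × 5.0547 ≈ 7.8548 hours.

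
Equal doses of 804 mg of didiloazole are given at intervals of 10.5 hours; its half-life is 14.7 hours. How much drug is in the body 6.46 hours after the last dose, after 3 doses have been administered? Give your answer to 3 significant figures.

The 3 doses were given 27.46, 16.96, 6.46 hours ago.
Total = 804·(1/2)^(27.46/14.7) + 804·(1/2)^(16.96/14.7) + 804·(1/2)^(6.46/14.7)
      = 220.25 + 361.36 + 592.88 ≈ 1174.5 mg.

1170 mg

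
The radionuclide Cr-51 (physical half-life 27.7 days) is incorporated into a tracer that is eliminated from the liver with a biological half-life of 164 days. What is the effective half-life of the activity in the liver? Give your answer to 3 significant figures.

23.7 days

1/t_eff = 1/t_phys + 1/t_biol = 1/27.7 + 1/164 = 0.042199 per day.
t_eff = 27.7 × 164 / (27.7 + 164) ≈ 23.697 days.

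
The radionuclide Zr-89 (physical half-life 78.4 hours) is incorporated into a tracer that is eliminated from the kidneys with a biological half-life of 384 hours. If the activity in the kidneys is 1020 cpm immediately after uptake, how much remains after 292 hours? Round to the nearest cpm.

1/t_eff = 1/t_phys + 1/t_biol = 1/78.4 + 1/384 = 0.015359 per hour.
t_eff = 78.4 × 384 / (78.4 + 384) ≈ 65.107 hours.
Remaining = 1020 × (1/2)^(292/65.107) = 1020 × (1/2)^4.4849 ≈ 45.552 cpm.

46 cpm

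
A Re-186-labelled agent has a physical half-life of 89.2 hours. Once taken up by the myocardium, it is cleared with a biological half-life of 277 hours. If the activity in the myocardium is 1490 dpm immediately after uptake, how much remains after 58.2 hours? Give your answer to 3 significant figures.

1/t_eff = 1/t_phys + 1/t_biol = 1/89.2 + 1/277 = 0.014821 per hour.
t_eff = 89.2 × 277 / (89.2 + 277) ≈ 67.472 hours.
Remaining = 1490 × (1/2)^(58.2/67.472) = 1490 × (1/2)^0.86257 ≈ 819.46 dpm.

819 dpm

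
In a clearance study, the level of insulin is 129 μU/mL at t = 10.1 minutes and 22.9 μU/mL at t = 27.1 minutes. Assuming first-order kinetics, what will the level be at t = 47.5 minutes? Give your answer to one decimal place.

Over Δt = 27.1 − 10.1 = 17 minutes, the level fell by a factor of 129/22.9 ≈ 5.6332.
n = log₂(5.6332) ≈ 2.494 half-lives, so t½ = 17/2.494 ≈ 6.8165 minutes.
From t = 27.1 to t = 47.5: 22.9 × (1/2)^((47.5−27.1)/6.8165) ≈ 2.8769 μU/mL.

2.9 μU/mL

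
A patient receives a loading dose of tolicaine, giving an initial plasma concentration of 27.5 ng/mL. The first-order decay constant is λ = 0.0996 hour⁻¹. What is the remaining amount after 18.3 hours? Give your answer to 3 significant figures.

t½ = ln 2 / λ = 0.69315 / 0.0996 ≈ 6.9593 hours.
Number of half-lives: n = 18.3/6.9593 ≈ 2.6296.
Remaining = 27.5 × (1/2)^2.6296 = 27.5 × 0.16159 ≈ 4.4438 ng/mL.

4.44 ng/mL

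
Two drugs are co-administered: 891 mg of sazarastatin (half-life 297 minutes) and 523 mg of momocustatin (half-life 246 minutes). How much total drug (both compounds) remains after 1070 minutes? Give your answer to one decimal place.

99.0 mg

sazarastatin: 891 × (1/2)^(1070/297) = 891 × (1/2)^3.6027 ≈ 73.343 mg.
momocustatin: 523 × (1/2)^(1070/246) = 523 × (1/2)^4.3496 ≈ 25.653 mg.
Total = 73.343 + 25.653 ≈ 98.996 mg.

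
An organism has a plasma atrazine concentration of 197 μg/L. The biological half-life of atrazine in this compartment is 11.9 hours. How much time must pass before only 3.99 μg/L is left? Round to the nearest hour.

Fraction remaining = 3.99/197 ≈ 0.020254.
n = log₂(197/3.99) = ln(49.373)/ln 2 ≈ 5.6257 half-lives.
t = n × t½ = 5.6257 × 11.9 ≈ 66.945 hours.

67 hours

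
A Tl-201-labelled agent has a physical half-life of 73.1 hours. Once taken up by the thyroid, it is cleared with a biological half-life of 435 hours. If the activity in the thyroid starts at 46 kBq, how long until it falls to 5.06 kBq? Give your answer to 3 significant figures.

1/t_eff = 1/t_phys + 1/t_biol = 1/73.1 + 1/435 = 0.015979 per hour.
t_eff = 73.1 × 435 / (73.1 + 435) ≈ 62.583 hours.
n = log₂(46/5.06) ≈ 3.1844; t = 3.1844 × 62.583 ≈ 199.29 hours.

199 hours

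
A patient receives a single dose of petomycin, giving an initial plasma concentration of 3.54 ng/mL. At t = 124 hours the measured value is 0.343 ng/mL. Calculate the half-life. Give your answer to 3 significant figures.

A/A₀ = 0.343/3.54 ≈ 0.096893.
n = log₂(10.321) ≈ 3.3675 half-lives elapsed in 124 hours.
t½ = 124/3.3675 ≈ 36.823 hours.

36.8 hours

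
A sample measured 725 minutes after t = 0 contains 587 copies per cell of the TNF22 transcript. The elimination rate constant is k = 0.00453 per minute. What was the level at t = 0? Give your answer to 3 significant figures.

15700 copies per cell

t½ = ln 2 / k = 0.69315 / 0.00453 ≈ 153.01 minutes.
Number of half-lives elapsed: n = 725/153.01 ≈ 4.7382.
A₀ = A × 2^n = 587 × 2^4.7382 = 587 × 26.689 ≈ 15666 copies per cell.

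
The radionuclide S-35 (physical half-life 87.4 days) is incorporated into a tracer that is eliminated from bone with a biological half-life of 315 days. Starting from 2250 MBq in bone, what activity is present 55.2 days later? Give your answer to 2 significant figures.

1300 MBq

1/t_eff = 1/t_phys + 1/t_biol = 1/87.4 + 1/315 = 0.014616 per day.
t_eff = 87.4 × 315 / (87.4 + 315) ≈ 68.417 days.
Remaining = 2250 × (1/2)^(55.2/68.417) = 2250 × (1/2)^0.80682 ≈ 1286.2 MBq.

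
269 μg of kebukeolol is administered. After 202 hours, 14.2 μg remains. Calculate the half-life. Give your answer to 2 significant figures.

A/A₀ = 14.2/269 ≈ 0.052788.
n = log₂(18.944) ≈ 4.2436 half-lives elapsed in 202 hours.
t½ = 202/4.2436 ≈ 47.601 hours.

48 hours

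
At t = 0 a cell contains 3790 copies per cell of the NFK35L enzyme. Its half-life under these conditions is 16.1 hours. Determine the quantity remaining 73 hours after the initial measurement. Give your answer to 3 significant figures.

164 copies per cell

Number of half-lives: n = 73/16.1 ≈ 4.5342.
Remaining = 3790 × (1/2)^4.5342 = 3790 × 0.04316 ≈ 163.58 copies per cell.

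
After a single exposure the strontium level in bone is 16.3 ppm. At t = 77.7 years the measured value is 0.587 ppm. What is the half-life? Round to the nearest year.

A/A₀ = 0.587/16.3 ≈ 0.036012.
n = log₂(27.768) ≈ 4.7954 half-lives elapsed in 77.7 years.
t½ = 77.7/4.7954 ≈ 16.203 years.

16 years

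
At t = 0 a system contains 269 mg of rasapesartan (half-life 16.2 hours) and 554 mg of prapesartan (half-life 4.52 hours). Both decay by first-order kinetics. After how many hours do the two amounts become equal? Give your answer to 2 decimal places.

6.53 hours

Set 269·(1/2)^(t/16.2) = 554·(1/2)^(t/4.52).
Taking log₂: log₂(269/554) = t·(1/16.2 − 1/4.52).
log₂(0.48556) = -1.0423; 1/16.2 − 1/4.52 = -0.15951.
t = -1.0423 / -0.15951 ≈ 6.5342 hours.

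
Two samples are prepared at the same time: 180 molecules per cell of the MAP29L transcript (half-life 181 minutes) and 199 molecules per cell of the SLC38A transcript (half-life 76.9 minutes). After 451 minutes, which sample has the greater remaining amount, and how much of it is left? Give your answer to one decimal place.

MAP29L transcript: 180 × (1/2)^2.4917 ≈ 32.003 molecules per cell.
SLC38A transcript: 199 × (1/2)^5.8648 ≈ 3.415 molecules per cell.
MAP29L transcript has more remaining, at ≈ 32.003 molecules per cell.

MAP29L transcript, 32.0 molecules per cell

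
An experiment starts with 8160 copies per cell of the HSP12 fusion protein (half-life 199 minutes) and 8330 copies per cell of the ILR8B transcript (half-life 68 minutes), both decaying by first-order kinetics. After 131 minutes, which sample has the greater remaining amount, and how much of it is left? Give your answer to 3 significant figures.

HSP12 fusion protein: 8160 × (1/2)^0.65829 ≈ 5170.4 copies per cell.
ILR8B transcript: 8330 × (1/2)^1.9265 ≈ 2191.4 copies per cell.
HSP12 fusion protein has more remaining, at ≈ 5170.4 copies per cell.

HSP12 fusion protein, 5170 copies per cell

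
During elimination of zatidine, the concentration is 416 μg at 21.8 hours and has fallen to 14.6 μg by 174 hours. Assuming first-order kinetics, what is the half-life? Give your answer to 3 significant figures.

31.5 hours

Over Δt = 174 − 21.8 = 152.2 hours, the level fell by a factor of 416/14.6 ≈ 28.493.
n = log₂(28.493) ≈ 4.8325 half-lives, so t½ = 152.2/4.8325 ≈ 31.495 hours.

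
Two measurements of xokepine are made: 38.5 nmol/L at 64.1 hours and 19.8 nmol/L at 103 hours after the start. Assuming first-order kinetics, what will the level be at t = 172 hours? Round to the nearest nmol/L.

6 nmol/L

Over Δt = 103 − 64.1 = 38.9 hours, the level fell by a factor of 38.5/19.8 ≈ 1.9444.
n = log₂(1.9444) ≈ 0.95936 half-lives, so t½ = 38.9/0.95936 ≈ 40.548 hours.
From t = 103 to t = 172: 19.8 × (1/2)^((172−103)/40.548) ≈ 6.087 nmol/L.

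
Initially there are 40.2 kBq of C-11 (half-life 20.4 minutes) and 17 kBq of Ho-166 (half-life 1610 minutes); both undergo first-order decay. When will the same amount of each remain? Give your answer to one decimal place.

Set 40.2·(1/2)^(t/20.4) = 17·(1/2)^(t/1610).
Taking log₂: log₂(40.2/17) = t·(1/20.4 − 1/1610).
log₂(2.3647) = 1.2417; 1/20.4 − 1/1610 = 0.048398.
t = 1.2417 / 0.048398 ≈ 25.655 minutes.

25.7 minutes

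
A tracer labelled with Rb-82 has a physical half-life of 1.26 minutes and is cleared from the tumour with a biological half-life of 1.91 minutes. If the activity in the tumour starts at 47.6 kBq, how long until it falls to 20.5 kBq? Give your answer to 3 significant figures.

0.923 minutes

1/t_eff = 1/t_phys + 1/t_biol = 1/1.26 + 1/1.91 = 1.3172 per minute.
t_eff = 1.26 × 1.91 / (1.26 + 1.91) ≈ 0.75918 minutes.
n = log₂(47.6/20.5) ≈ 1.2153; t = 1.2153 × 0.75918 ≈ 0.92266 minutes.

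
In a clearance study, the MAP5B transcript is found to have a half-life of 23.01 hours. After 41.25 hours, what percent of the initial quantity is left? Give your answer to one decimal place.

28.9%

n = 41.25/23.01 ≈ 1.7927 half-lives.
Fraction remaining = (1/2)^1.7927 ≈ 0.28863, i.e. 28.863%.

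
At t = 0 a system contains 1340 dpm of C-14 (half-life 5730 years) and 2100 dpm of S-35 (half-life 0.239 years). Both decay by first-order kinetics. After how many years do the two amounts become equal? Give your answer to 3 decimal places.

0.155 years

Set 1340·(1/2)^(t/5730) = 2100·(1/2)^(t/0.239).
Taking log₂: log₂(1340/2100) = t·(1/5730 − 1/0.239).
log₂(0.6381) = -0.64816; 1/5730 − 1/0.239 = -4.1839.
t = -0.64816 / -4.1839 ≈ 0.15492 years.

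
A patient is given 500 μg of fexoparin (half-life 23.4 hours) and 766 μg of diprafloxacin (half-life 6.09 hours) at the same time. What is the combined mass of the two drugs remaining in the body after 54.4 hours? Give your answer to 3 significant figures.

101 μg

fexoparin: 500 × (1/2)^(54.4/23.4) = 500 × (1/2)^2.3248 ≈ 99.802 μg.
diprafloxacin: 766 × (1/2)^(54.4/6.09) = 766 × (1/2)^8.9327 ≈ 1.5676 μg.
Total = 99.802 + 1.5676 ≈ 101.37 μg.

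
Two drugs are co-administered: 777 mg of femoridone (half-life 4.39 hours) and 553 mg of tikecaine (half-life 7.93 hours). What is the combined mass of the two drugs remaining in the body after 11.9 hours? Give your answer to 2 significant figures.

femoridone: 777 × (1/2)^(11.9/4.39) = 777 × (1/2)^2.7107 ≈ 118.69 mg.
tikecaine: 553 × (1/2)^(11.9/7.93) = 553 × (1/2)^1.5006 ≈ 195.43 mg.
Total = 118.69 + 195.43 ≈ 314.12 mg.

310 mg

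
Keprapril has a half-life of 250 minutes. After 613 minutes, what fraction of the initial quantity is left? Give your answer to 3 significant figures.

0.183

n = 613/250 ≈ 2.452 half-lives.
Fraction remaining = (1/2)^2.452 ≈ 0.18276.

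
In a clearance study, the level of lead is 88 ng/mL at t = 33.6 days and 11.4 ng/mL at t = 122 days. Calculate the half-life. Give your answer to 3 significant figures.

30.0 days

Over Δt = 122 − 33.6 = 88.4 days, the level fell by a factor of 88/11.4 ≈ 7.7193.
n = log₂(7.7193) ≈ 2.9485 half-lives, so t½ = 88.4/2.9485 ≈ 29.982 days.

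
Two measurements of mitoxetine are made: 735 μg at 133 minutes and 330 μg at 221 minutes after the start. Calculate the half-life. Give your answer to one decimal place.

76.2 minutes

Over Δt = 221 − 133 = 88 minutes, the level fell by a factor of 735/330 ≈ 2.2273.
n = log₂(2.2273) ≈ 1.1553 half-lives, so t½ = 88/1.1553 ≈ 76.172 minutes.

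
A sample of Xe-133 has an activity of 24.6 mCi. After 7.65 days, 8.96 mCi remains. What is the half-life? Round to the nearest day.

5 days

A/A₀ = 8.96/24.6 ≈ 0.36423.
n = log₂(2.7455) ≈ 1.4571 half-lives elapsed in 7.65 days.
t½ = 7.65/1.4571 ≈ 5.2502 days.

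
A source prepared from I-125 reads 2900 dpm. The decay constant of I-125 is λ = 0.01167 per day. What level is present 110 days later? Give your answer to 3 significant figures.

803 dpm

t½ = ln 2 / λ = 0.69315 / 0.01167 ≈ 59.396 days.
Number of half-lives: n = 110/59.396 ≈ 1.852.
Remaining = 2900 × (1/2)^1.852 = 2900 × 0.27701 ≈ 803.33 dpm.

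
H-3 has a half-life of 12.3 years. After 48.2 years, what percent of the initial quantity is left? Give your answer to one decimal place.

6.6%

n = 48.2/12.3 ≈ 3.9187 half-lives.
Fraction remaining = (1/2)^3.9187 ≈ 0.066123, i.e. 6.6123%.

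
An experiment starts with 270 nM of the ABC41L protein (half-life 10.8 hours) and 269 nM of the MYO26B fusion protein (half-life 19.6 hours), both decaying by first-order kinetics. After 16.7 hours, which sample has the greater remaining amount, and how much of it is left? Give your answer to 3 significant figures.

ABC41L protein: 270 × (1/2)^1.5463 ≈ 92.445 nM.
MYO26B fusion protein: 269 × (1/2)^0.85204 ≈ 149.03 nM.
MYO26B fusion protein has more remaining, at ≈ 149.03 nM.

MYO26B fusion protein, 149 nM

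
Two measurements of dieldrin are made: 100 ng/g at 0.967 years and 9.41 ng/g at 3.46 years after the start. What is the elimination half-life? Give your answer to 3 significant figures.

Over Δt = 3.46 − 0.967 = 2.493 years, the level fell by a factor of 100/9.41 ≈ 10.627.
n = log₂(10.627) ≈ 3.4097 half-lives, so t½ = 2.493/3.4097 ≈ 0.73116 years.

0.731 years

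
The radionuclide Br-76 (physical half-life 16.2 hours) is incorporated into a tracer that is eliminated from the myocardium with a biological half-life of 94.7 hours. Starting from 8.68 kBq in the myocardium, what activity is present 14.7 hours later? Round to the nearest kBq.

1/t_eff = 1/t_phys + 1/t_biol = 1/16.2 + 1/94.7 = 0.072288 per hour.
t_eff = 16.2 × 94.7 / (16.2 + 94.7) ≈ 13.834 hours.
Remaining = 8.68 × (1/2)^(14.7/13.834) = 8.68 × (1/2)^1.0626 ≈ 4.1556 kBq.

4 kBq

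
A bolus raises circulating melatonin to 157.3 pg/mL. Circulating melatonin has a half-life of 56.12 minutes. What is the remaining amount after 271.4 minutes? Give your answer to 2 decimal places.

5.51 pg/mL

Number of half-lives: n = 271.4/56.12 ≈ 4.8361.
Remaining = 157.3 × (1/2)^4.8361 = 157.3 × 0.035011 ≈ 5.5072 pg/mL.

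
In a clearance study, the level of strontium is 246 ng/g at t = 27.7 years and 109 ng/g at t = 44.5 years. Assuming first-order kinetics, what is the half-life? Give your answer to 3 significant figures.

14.3 years

Over Δt = 44.5 − 27.7 = 16.8 years, the level fell by a factor of 246/109 ≈ 2.2569.
n = log₂(2.2569) ≈ 1.1743 half-lives, so t½ = 16.8/1.1743 ≈ 14.306 years.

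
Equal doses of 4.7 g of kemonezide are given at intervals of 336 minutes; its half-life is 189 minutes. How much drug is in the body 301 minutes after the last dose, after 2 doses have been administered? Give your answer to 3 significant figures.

2.01 g

The 2 doses were given 637, 301 minutes ago.
Total = 4.7·(1/2)^(637/189) + 4.7·(1/2)^(301/189)
      = 0.45448 + 1.5584 ≈ 2.0129 g.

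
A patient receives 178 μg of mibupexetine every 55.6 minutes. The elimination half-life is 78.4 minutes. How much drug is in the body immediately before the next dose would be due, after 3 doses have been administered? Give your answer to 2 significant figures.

220 μg

The 3 doses were given 166.8, 111.2, 55.6 minutes ago.
Total = 178·(1/2)^(166.8/78.4) + 178·(1/2)^(111.2/78.4) + 178·(1/2)^(55.6/78.4)
      = 40.735 + 66.596 + 108.88 ≈ 216.21 μg.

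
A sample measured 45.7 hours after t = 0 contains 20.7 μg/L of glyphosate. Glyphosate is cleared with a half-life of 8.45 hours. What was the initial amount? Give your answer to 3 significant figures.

Number of half-lives elapsed: n = 45.7/8.45 ≈ 5.4083.
A₀ = A × 2^n = 20.7 × 2^5.4083 = 20.7 × 42.467 ≈ 879.08 μg/L.

879 μg/L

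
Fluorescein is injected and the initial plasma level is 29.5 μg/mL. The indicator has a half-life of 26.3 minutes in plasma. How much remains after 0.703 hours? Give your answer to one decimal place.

9.7 μg/mL

Convert the elapsed time: 0.703 hours = 42.18 minutes.
Number of half-lives: n = 42.18/26.3 ≈ 1.6038.
Remaining = 29.5 × (1/2)^1.6038 = 29.5 × 0.32901 ≈ 9.7058 μg/mL.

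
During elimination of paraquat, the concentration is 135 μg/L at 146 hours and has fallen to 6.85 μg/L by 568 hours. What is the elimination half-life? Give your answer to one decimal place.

Over Δt = 568 − 146 = 422 hours, the level fell by a factor of 135/6.85 ≈ 19.708.
n = log₂(19.708) ≈ 4.3007 half-lives, so t½ = 422/4.3007 ≈ 98.123 hours.

98.1 hours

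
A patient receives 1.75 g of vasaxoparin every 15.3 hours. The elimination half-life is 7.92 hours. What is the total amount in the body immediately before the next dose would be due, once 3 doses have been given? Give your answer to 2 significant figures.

The 3 doses were given 45.9, 30.6, 15.3 hours ago.
Total = 1.75·(1/2)^(45.9/7.92) + 1.75·(1/2)^(30.6/7.92) + 1.75·(1/2)^(15.3/7.92)
      = 0.031509 + 0.12022 + 0.45867 ≈ 0.6104 g.

0.61 g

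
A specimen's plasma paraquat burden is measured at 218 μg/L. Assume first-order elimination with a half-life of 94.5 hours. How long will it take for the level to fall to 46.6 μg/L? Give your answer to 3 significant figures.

210 hours

Fraction remaining = 46.6/218 ≈ 0.21376.
n = log₂(218/46.6) = ln(4.6781)/ln 2 ≈ 2.2259 half-lives.
t = n × t½ = 2.2259 × 94.5 ≈ 210.35 hours.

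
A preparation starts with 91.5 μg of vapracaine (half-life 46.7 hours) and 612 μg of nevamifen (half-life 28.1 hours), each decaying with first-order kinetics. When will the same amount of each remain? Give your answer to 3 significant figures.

193 hours

Set 91.5·(1/2)^(t/46.7) = 612·(1/2)^(t/28.1).
Taking log₂: log₂(91.5/612) = t·(1/46.7 − 1/28.1).
log₂(0.14951) = -2.7417; 1/46.7 − 1/28.1 = -0.014174.
t = -2.7417 / -0.014174 ≈ 193.43 hours.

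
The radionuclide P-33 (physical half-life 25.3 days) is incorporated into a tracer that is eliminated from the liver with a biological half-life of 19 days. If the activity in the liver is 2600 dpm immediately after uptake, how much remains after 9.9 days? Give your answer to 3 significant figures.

1/t_eff = 1/t_phys + 1/t_biol = 1/25.3 + 1/19 = 0.092157 per day.
t_eff = 25.3 × 19 / (25.3 + 19) ≈ 10.851 days.
Remaining = 2600 × (1/2)^(9.9/10.851) = 2600 × (1/2)^0.91236 ≈ 1381.4 dpm.

1380 dpm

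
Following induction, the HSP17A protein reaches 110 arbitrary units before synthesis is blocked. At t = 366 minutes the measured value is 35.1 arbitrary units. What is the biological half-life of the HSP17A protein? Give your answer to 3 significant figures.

222 minutes

A/A₀ = 35.1/110 ≈ 0.31909.
n = log₂(3.1339) ≈ 1.648 half-lives elapsed in 366 minutes.
t½ = 366/1.648 ≈ 222.09 minutes.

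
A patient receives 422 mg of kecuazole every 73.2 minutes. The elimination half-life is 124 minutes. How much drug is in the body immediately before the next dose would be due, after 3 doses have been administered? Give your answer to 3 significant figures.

590 mg

The 3 doses were given 219.6, 146.4, 73.2 minutes ago.
Total = 422·(1/2)^(219.6/124) + 422·(1/2)^(146.4/124) + 422·(1/2)^(73.2/124)
      = 123.65 + 186.17 + 280.29 ≈ 590.11 mg.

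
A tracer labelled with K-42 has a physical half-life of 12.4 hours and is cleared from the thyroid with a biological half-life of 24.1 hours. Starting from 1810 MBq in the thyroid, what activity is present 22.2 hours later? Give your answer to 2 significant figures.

1/t_eff = 1/t_phys + 1/t_biol = 1/12.4 + 1/24.1 = 0.12214 per hour.
t_eff = 12.4 × 24.1 / (12.4 + 24.1) ≈ 8.1874 hours.
Remaining = 1810 × (1/2)^(22.2/8.1874) = 1810 × (1/2)^2.7115 ≈ 276.34 MBq.

280 MBq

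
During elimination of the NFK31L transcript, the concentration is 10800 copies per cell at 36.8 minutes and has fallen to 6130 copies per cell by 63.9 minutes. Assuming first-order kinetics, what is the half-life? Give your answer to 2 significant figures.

33 minutes

Over Δt = 63.9 − 36.8 = 27.1 minutes, the level fell by a factor of 10800/6130 ≈ 1.7618.
n = log₂(1.7618) ≈ 0.81707 half-lives, so t½ = 27.1/0.81707 ≈ 33.167 minutes.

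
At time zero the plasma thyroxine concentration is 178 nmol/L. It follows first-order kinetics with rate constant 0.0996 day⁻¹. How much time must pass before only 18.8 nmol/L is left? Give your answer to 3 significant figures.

22.6 days

t½ = ln 2 / k = 0.69315 / 0.0996 ≈ 6.9593 days.
Fraction remaining = 18.8/178 ≈ 0.10562.
n = log₂(178/18.8) = ln(9.4681)/ln 2 ≈ 3.2431 half-lives.
t = n × t½ = 3.2431 × 6.9593 ≈ 22.57 days.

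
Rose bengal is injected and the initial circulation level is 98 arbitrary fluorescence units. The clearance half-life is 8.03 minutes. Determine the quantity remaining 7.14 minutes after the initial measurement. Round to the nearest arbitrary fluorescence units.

53 arbitrary fluorescence units

Number of half-lives: n = 7.14/8.03 ≈ 0.88917.
Remaining = 98 × (1/2)^0.88917 = 98 × 0.53993 ≈ 52.913 arbitrary fluorescence units.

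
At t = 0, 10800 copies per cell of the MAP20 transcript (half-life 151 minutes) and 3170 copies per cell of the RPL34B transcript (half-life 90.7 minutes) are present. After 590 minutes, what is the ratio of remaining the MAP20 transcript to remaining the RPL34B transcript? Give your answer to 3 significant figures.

MAP20 transcript: 10800 × (1/2)^(590/151) = 10800 × (1/2)^3.9073 ≈ 719.8 copies per cell.
RPL34B transcript: 3170 × (1/2)^(590/90.7) = 3170 × (1/2)^6.505 ≈ 34.904 copies per cell.
Ratio ≈ 719.8 / 34.904 ≈ 20.623.

20.6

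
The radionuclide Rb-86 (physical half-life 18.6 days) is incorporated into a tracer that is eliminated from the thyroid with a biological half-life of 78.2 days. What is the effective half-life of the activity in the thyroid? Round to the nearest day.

15 days

1/t_eff = 1/t_phys + 1/t_biol = 1/18.6 + 1/78.2 = 0.066551 per day.
t_eff = 18.6 × 78.2 / (18.6 + 78.2) ≈ 15.026 days.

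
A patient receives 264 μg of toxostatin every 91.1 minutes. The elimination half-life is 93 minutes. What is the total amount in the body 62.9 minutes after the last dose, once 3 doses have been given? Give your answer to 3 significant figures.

The 3 doses were given 245.1, 154, 62.9 minutes ago.
Total = 264·(1/2)^(245.1/93) + 264·(1/2)^(154/93) + 264·(1/2)^(62.9/93)
      = 42.486 + 83.777 + 165.2 ≈ 291.46 μg.

291 μg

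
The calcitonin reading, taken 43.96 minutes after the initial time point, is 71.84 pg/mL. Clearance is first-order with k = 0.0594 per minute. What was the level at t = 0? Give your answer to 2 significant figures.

t½ = ln 2 / k = 0.69315 / 0.0594 ≈ 11.669 minutes.
Number of half-lives elapsed: n = 43.96/11.669 ≈ 3.7672.
A₀ = A × 2^n = 71.84 × 2^3.7672 = 71.84 × 13.616 ≈ 978.15 pg/mL.

980 pg/mL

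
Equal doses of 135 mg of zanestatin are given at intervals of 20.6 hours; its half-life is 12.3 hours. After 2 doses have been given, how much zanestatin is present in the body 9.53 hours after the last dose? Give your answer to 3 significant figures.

104 mg

The 2 doses were given 30.13, 9.53 hours ago.
Total = 135·(1/2)^(30.13/12.3) + 135·(1/2)^(9.53/12.3)
      = 24.713 + 78.904 ≈ 103.62 mg.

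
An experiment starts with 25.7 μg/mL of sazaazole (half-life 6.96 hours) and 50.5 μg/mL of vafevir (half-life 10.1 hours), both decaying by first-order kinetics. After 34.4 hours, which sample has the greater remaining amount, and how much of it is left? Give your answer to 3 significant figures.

sazaazole: 25.7 × (1/2)^4.9425 ≈ 0.83576 μg/mL.
vafevir: 50.5 × (1/2)^3.4059 ≈ 4.7643 μg/mL.
Vafevir has more remaining, at ≈ 4.7643 μg/mL.

vafevir, 4.76 μg/mL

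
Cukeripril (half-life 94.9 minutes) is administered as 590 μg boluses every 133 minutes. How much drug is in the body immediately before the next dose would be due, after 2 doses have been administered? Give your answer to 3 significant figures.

308 μg

The 2 doses were given 266, 133 minutes ago.
Total = 590·(1/2)^(266/94.9) + 590·(1/2)^(133/94.9)
      = 84.543 + 223.34 ≈ 307.88 μg.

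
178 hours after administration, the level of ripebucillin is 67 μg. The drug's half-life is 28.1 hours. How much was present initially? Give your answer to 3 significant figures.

5410 μg

Number of half-lives elapsed: n = 178/28.1 ≈ 6.3345.
A₀ = A × 2^n = 67 × 2^6.3345 = 67 × 80.701 ≈ 5407 μg.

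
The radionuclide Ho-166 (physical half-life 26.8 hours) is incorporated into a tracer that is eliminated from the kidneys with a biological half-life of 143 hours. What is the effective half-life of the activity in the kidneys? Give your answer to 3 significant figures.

22.6 hours

1/t_eff = 1/t_phys + 1/t_biol = 1/26.8 + 1/143 = 0.044306 per hour.
t_eff = 26.8 × 143 / (26.8 + 143) ≈ 22.57 hours.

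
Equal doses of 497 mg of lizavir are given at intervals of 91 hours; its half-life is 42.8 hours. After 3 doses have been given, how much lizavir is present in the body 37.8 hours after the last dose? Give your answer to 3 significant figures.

345 mg

The 3 doses were given 219.8, 128.8, 37.8 hours ago.
Total = 497·(1/2)^(219.8/42.8) + 497·(1/2)^(128.8/42.8) + 497·(1/2)^(37.8/42.8)
      = 14.139 + 61.724 + 269.46 ≈ 345.32 mg.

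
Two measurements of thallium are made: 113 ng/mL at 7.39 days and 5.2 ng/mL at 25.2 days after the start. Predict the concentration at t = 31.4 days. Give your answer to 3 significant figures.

Over Δt = 25.2 − 7.39 = 17.81 days, the level fell by a factor of 113/5.2 ≈ 21.731.
n = log₂(21.731) ≈ 4.4417 half-lives, so t½ = 17.81/4.4417 ≈ 4.0098 days.
From t = 25.2 to t = 31.4: 5.2 × (1/2)^((31.4−25.2)/4.0098) ≈ 1.7805 ng/mL.

1.78 ng/mL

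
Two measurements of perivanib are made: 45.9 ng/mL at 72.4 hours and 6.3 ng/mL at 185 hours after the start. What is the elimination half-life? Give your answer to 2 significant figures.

39 hours

Over Δt = 185 − 72.4 = 112.6 hours, the level fell by a factor of 45.9/6.3 ≈ 7.2857.
n = log₂(7.2857) ≈ 2.8651 half-lives, so t½ = 112.6/2.8651 ≈ 39.301 hours.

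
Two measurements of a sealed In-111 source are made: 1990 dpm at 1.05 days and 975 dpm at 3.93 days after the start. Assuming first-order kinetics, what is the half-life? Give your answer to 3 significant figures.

2.80 days

Over Δt = 3.93 − 1.05 = 2.88 days, the level fell by a factor of 1990/975 ≈ 2.041.
n = log₂(2.041) ≈ 1.0293 half-lives, so t½ = 2.88/1.0293 ≈ 2.798 days.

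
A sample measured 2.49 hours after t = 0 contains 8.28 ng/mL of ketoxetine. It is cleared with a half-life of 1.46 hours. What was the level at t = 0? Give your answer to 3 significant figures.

Number of half-lives elapsed: n = 2.49/1.46 ≈ 1.7055.
A₀ = A × 2^n = 8.28 × 2^1.7055 = 8.28 × 3.2614 ≈ 27.004 ng/mL.

27.0 ng/mL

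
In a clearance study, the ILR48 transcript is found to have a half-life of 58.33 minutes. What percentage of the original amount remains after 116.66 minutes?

25%

n = 116.66/58.33 ≈ 2 half-lives.
Fraction remaining = (1/2)^2 ≈ 0.25, i.e. 25%.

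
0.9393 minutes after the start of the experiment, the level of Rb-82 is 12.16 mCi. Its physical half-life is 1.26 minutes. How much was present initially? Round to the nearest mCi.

Number of half-lives elapsed: n = 0.9393/1.26 ≈ 0.74548.
A₀ = A × 2^n = 12.16 × 2^0.74548 = 12.16 × 1.6765 ≈ 20.387 mCi.

20 mCi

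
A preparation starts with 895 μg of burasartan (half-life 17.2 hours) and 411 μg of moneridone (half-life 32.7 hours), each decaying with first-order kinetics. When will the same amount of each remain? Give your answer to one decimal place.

40.7 hours

Set 895·(1/2)^(t/17.2) = 411·(1/2)^(t/32.7).
Taking log₂: log₂(895/411) = t·(1/17.2 − 1/32.7).
log₂(2.1776) = 1.1227; 1/17.2 − 1/32.7 = 0.027558.
t = 1.1227 / 0.027558 ≈ 40.741 hours.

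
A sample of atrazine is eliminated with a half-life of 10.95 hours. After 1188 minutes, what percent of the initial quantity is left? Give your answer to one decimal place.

28.6%

1188 minutes = 19.8 hours.
n = 19.8/10.95 ≈ 1.8082 half-lives.
Fraction remaining = (1/2)^1.8082 ≈ 0.28554, i.e. 28.554%.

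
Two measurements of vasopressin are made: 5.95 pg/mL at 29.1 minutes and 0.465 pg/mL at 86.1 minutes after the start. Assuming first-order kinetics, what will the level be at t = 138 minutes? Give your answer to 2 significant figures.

0.046 pg/mL

Over Δt = 86.1 − 29.1 = 57 minutes, the level fell by a factor of 5.95/0.465 ≈ 12.796.
n = log₂(12.796) ≈ 3.6776 half-lives, so t½ = 57/3.6776 ≈ 15.499 minutes.
From t = 86.1 to t = 138: 0.465 × (1/2)^((138−86.1)/15.499) ≈ 0.04565 pg/mL.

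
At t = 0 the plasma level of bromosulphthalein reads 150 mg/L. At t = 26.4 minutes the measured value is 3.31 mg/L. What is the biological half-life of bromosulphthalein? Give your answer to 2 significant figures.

4.8 minutes

A/A₀ = 3.31/150 ≈ 0.022067.
n = log₂(45.317) ≈ 5.502 half-lives elapsed in 26.4 minutes.
t½ = 26.4/5.502 ≈ 4.7983 minutes.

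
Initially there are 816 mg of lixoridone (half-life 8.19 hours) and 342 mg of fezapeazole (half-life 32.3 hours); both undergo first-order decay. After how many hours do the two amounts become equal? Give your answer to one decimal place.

Set 816·(1/2)^(t/8.19) = 342·(1/2)^(t/32.3).
Taking log₂: log₂(816/342) = t·(1/8.19 − 1/32.3).
log₂(2.386) = 1.2546; 1/8.19 − 1/32.3 = 0.09114.
t = 1.2546 / 0.09114 ≈ 13.765 hours.

13.8 hours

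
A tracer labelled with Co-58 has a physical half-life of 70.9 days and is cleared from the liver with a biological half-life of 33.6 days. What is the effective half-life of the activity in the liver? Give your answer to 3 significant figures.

22.8 days

1/t_eff = 1/t_phys + 1/t_biol = 1/70.9 + 1/33.6 = 0.043866 per day.
t_eff = 70.9 × 33.6 / (70.9 + 33.6) ≈ 22.797 days.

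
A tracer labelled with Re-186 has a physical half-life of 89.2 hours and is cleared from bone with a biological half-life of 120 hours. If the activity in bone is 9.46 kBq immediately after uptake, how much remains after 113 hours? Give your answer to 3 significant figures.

2.05 kBq

1/t_eff = 1/t_phys + 1/t_biol = 1/89.2 + 1/120 = 0.019544 per hour.
t_eff = 89.2 × 120 / (89.2 + 120) ≈ 51.166 hours.
Remaining = 9.46 × (1/2)^(113/51.166) = 9.46 × (1/2)^2.2085 ≈ 2.0468 kBq.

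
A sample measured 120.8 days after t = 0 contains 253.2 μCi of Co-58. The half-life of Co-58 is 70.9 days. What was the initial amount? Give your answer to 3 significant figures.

825 μCi

Number of half-lives elapsed: n = 120.8/70.9 ≈ 1.7038.
A₀ = A × 2^n = 253.2 × 2^1.7038 = 253.2 × 3.2576 ≈ 824.82 μCi.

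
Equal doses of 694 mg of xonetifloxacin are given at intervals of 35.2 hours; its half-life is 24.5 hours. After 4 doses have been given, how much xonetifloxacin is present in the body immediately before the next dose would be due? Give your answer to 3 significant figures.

The 4 doses were given 140.8, 105.6, 70.4, 35.2 hours ago.
Total = 694·(1/2)^(140.8/24.5) + 694·(1/2)^(105.6/24.5) + 694·(1/2)^(70.4/24.5) + 694·(1/2)^(35.2/24.5)
      = 12.923 + 34.983 + 94.702 + 256.37 ≈ 398.97 mg.

399 mg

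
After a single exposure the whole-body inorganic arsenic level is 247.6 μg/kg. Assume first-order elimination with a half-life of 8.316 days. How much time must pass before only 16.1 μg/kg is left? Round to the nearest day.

33 days

Fraction remaining = 16.1/247.6 ≈ 0.065024.
n = log₂(247.6/16.1) = ln(15.379)/ln 2 ≈ 3.9429 half-lives.
t = n × t½ = 3.9429 × 8.316 ≈ 32.789 days.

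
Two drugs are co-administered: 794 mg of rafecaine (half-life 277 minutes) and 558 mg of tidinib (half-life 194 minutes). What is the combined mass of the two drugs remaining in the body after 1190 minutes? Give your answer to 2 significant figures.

rafecaine: 794 × (1/2)^(1190/277) = 794 × (1/2)^4.296 ≈ 40.419 mg.
tidinib: 558 × (1/2)^(1190/194) = 558 × (1/2)^6.134 ≈ 7.9453 mg.
Total = 40.419 + 7.9453 ≈ 48.364 mg.

48 mg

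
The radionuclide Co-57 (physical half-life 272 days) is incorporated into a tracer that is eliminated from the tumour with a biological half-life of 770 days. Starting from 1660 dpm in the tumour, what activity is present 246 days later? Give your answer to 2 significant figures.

1/t_eff = 1/t_phys + 1/t_biol = 1/272 + 1/770 = 0.0049752 per day.
t_eff = 272 × 770 / (272 + 770) ≈ 201 days.
Remaining = 1660 × (1/2)^(246/201) = 1660 × (1/2)^1.2239 ≈ 710.69 dpm.

710 dpm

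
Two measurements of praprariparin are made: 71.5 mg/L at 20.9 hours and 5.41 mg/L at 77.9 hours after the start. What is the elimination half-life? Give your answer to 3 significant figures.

15.3 hours

Over Δt = 77.9 − 20.9 = 57 hours, the level fell by a factor of 71.5/5.41 ≈ 13.216.
n = log₂(13.216) ≈ 3.7242 half-lives, so t½ = 57/3.7242 ≈ 15.305 hours.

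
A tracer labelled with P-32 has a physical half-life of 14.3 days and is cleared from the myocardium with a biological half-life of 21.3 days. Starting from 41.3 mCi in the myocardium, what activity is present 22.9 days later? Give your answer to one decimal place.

6.5 mCi

1/t_eff = 1/t_phys + 1/t_biol = 1/14.3 + 1/21.3 = 0.11688 per day.
t_eff = 14.3 × 21.3 / (14.3 + 21.3) ≈ 8.5559 days.
Remaining = 41.3 × (1/2)^(22.9/8.5559) = 41.3 × (1/2)^2.6765 ≈ 6.4601 mCi.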